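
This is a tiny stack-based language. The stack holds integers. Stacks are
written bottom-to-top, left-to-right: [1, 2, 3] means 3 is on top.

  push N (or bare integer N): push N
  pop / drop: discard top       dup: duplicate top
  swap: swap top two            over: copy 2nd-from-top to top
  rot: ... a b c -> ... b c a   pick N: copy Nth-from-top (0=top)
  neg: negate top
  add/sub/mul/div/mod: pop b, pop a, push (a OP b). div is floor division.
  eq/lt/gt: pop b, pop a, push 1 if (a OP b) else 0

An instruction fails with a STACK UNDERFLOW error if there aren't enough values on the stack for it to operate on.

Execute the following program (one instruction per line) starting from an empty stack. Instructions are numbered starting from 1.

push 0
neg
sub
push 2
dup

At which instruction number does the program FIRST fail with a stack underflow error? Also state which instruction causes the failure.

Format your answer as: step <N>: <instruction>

Answer: step 3: sub

Derivation:
Step 1 ('push 0'): stack = [0], depth = 1
Step 2 ('neg'): stack = [0], depth = 1
Step 3 ('sub'): needs 2 value(s) but depth is 1 — STACK UNDERFLOW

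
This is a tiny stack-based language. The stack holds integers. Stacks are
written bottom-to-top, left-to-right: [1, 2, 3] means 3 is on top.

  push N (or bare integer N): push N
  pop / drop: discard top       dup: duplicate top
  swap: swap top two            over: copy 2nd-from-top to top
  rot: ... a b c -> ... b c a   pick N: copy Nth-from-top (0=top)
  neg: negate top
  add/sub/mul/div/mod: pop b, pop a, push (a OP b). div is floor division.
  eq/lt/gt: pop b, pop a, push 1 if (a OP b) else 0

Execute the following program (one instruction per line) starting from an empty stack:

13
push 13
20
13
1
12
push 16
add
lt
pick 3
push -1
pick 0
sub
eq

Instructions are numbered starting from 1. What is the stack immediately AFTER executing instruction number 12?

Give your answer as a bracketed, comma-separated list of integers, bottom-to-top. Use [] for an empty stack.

Answer: [13, 13, 20, 13, 1, 13, -1, -1]

Derivation:
Step 1 ('13'): [13]
Step 2 ('push 13'): [13, 13]
Step 3 ('20'): [13, 13, 20]
Step 4 ('13'): [13, 13, 20, 13]
Step 5 ('1'): [13, 13, 20, 13, 1]
Step 6 ('12'): [13, 13, 20, 13, 1, 12]
Step 7 ('push 16'): [13, 13, 20, 13, 1, 12, 16]
Step 8 ('add'): [13, 13, 20, 13, 1, 28]
Step 9 ('lt'): [13, 13, 20, 13, 1]
Step 10 ('pick 3'): [13, 13, 20, 13, 1, 13]
Step 11 ('push -1'): [13, 13, 20, 13, 1, 13, -1]
Step 12 ('pick 0'): [13, 13, 20, 13, 1, 13, -1, -1]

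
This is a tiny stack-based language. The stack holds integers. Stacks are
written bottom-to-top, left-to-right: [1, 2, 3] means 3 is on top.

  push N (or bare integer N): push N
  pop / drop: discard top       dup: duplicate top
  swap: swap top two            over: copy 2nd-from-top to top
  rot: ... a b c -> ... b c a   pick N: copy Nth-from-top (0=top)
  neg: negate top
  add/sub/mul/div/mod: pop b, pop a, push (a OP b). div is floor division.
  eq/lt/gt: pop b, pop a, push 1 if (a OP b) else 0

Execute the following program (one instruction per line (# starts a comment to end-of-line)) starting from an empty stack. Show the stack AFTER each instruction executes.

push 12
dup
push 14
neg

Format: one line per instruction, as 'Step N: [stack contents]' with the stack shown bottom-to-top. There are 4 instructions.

Step 1: [12]
Step 2: [12, 12]
Step 3: [12, 12, 14]
Step 4: [12, 12, -14]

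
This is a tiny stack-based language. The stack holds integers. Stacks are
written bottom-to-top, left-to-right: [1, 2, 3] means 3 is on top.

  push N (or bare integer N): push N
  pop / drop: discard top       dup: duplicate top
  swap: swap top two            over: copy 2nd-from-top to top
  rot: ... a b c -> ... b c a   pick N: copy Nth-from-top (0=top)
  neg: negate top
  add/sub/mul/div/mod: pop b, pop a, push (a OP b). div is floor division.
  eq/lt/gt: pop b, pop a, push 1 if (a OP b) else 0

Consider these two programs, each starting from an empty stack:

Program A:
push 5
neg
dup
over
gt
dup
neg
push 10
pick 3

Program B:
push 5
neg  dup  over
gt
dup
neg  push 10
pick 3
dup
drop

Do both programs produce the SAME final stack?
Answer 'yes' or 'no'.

Program A trace:
  After 'push 5': [5]
  After 'neg': [-5]
  After 'dup': [-5, -5]
  After 'over': [-5, -5, -5]
  After 'gt': [-5, 0]
  After 'dup': [-5, 0, 0]
  After 'neg': [-5, 0, 0]
  After 'push 10': [-5, 0, 0, 10]
  After 'pick 3': [-5, 0, 0, 10, -5]
Program A final stack: [-5, 0, 0, 10, -5]

Program B trace:
  After 'push 5': [5]
  After 'neg': [-5]
  After 'dup': [-5, -5]
  After 'over': [-5, -5, -5]
  After 'gt': [-5, 0]
  After 'dup': [-5, 0, 0]
  After 'neg': [-5, 0, 0]
  After 'push 10': [-5, 0, 0, 10]
  After 'pick 3': [-5, 0, 0, 10, -5]
  After 'dup': [-5, 0, 0, 10, -5, -5]
  After 'drop': [-5, 0, 0, 10, -5]
Program B final stack: [-5, 0, 0, 10, -5]
Same: yes

Answer: yes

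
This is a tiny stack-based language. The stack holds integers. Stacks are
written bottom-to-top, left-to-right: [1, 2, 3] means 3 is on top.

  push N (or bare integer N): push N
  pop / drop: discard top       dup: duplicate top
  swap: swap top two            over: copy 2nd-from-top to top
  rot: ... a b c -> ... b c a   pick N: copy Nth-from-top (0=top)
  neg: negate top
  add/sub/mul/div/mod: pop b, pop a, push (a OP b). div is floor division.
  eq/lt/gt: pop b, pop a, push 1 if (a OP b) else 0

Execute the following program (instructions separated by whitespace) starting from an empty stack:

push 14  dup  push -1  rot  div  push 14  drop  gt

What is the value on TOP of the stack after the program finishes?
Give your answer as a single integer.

Answer: 1

Derivation:
After 'push 14': [14]
After 'dup': [14, 14]
After 'push -1': [14, 14, -1]
After 'rot': [14, -1, 14]
After 'div': [14, -1]
After 'push 14': [14, -1, 14]
After 'drop': [14, -1]
After 'gt': [1]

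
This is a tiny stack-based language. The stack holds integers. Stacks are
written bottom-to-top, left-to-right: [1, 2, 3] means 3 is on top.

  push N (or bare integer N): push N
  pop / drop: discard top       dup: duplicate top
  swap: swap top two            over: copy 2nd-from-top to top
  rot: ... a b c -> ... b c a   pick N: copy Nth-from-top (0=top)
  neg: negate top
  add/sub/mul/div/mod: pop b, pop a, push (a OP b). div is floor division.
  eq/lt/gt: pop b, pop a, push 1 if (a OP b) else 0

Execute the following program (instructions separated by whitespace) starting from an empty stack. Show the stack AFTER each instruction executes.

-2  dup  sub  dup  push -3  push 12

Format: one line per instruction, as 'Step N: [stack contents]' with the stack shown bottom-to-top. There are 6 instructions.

Step 1: [-2]
Step 2: [-2, -2]
Step 3: [0]
Step 4: [0, 0]
Step 5: [0, 0, -3]
Step 6: [0, 0, -3, 12]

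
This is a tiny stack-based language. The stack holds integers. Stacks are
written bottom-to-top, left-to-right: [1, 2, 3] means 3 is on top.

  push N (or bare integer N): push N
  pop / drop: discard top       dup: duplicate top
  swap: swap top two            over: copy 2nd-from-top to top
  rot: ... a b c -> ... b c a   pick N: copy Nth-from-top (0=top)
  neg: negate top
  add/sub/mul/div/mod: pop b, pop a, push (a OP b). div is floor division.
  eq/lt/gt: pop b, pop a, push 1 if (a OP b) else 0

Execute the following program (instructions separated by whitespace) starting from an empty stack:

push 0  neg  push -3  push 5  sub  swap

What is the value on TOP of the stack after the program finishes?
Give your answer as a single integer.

After 'push 0': [0]
After 'neg': [0]
After 'push -3': [0, -3]
After 'push 5': [0, -3, 5]
After 'sub': [0, -8]
After 'swap': [-8, 0]

Answer: 0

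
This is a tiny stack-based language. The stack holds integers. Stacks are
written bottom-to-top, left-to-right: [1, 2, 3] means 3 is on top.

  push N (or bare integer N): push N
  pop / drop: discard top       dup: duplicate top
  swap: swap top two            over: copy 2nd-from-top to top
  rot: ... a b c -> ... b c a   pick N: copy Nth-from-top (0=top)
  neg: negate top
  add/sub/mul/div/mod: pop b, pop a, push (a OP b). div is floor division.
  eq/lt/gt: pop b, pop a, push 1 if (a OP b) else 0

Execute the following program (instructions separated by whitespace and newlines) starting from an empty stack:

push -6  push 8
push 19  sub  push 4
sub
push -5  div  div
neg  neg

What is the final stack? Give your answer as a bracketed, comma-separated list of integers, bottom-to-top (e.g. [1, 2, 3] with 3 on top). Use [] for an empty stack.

After 'push -6': [-6]
After 'push 8': [-6, 8]
After 'push 19': [-6, 8, 19]
After 'sub': [-6, -11]
After 'push 4': [-6, -11, 4]
After 'sub': [-6, -15]
After 'push -5': [-6, -15, -5]
After 'div': [-6, 3]
After 'div': [-2]
After 'neg': [2]
After 'neg': [-2]

Answer: [-2]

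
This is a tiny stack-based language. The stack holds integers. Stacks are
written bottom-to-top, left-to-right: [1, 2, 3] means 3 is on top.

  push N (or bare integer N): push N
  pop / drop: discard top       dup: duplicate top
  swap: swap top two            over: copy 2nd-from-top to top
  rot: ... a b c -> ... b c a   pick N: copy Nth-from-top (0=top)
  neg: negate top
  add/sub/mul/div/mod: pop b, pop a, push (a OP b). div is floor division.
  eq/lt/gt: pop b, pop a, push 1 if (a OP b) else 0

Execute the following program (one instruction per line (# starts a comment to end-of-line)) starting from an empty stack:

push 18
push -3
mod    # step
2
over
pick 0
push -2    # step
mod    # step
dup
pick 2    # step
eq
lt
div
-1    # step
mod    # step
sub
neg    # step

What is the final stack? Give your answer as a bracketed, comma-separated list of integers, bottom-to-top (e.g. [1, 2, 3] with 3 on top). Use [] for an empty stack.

Answer: [0, -2]

Derivation:
After 'push 18': [18]
After 'push -3': [18, -3]
After 'mod': [0]
After 'push 2': [0, 2]
After 'over': [0, 2, 0]
After 'pick 0': [0, 2, 0, 0]
After 'push -2': [0, 2, 0, 0, -2]
After 'mod': [0, 2, 0, 0]
After 'dup': [0, 2, 0, 0, 0]
After 'pick 2': [0, 2, 0, 0, 0, 0]
After 'eq': [0, 2, 0, 0, 1]
After 'lt': [0, 2, 0, 1]
After 'div': [0, 2, 0]
After 'push -1': [0, 2, 0, -1]
After 'mod': [0, 2, 0]
After 'sub': [0, 2]
After 'neg': [0, -2]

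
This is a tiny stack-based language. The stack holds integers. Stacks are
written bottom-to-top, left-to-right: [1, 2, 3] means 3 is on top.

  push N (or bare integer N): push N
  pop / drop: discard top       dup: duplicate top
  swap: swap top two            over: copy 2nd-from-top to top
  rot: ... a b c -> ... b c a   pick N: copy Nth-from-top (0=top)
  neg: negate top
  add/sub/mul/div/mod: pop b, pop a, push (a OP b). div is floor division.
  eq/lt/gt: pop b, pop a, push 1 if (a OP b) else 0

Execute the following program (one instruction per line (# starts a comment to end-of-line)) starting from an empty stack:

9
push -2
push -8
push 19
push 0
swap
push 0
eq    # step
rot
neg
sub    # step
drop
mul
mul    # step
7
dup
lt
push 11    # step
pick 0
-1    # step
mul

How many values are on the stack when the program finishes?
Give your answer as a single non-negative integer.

After 'push 9': stack = [9] (depth 1)
After 'push -2': stack = [9, -2] (depth 2)
After 'push -8': stack = [9, -2, -8] (depth 3)
After 'push 19': stack = [9, -2, -8, 19] (depth 4)
After 'push 0': stack = [9, -2, -8, 19, 0] (depth 5)
After 'swap': stack = [9, -2, -8, 0, 19] (depth 5)
After 'push 0': stack = [9, -2, -8, 0, 19, 0] (depth 6)
After 'eq': stack = [9, -2, -8, 0, 0] (depth 5)
After 'rot': stack = [9, -2, 0, 0, -8] (depth 5)
After 'neg': stack = [9, -2, 0, 0, 8] (depth 5)
  ...
After 'drop': stack = [9, -2, 0] (depth 3)
After 'mul': stack = [9, 0] (depth 2)
After 'mul': stack = [0] (depth 1)
After 'push 7': stack = [0, 7] (depth 2)
After 'dup': stack = [0, 7, 7] (depth 3)
After 'lt': stack = [0, 0] (depth 2)
After 'push 11': stack = [0, 0, 11] (depth 3)
After 'pick 0': stack = [0, 0, 11, 11] (depth 4)
After 'push -1': stack = [0, 0, 11, 11, -1] (depth 5)
After 'mul': stack = [0, 0, 11, -11] (depth 4)

Answer: 4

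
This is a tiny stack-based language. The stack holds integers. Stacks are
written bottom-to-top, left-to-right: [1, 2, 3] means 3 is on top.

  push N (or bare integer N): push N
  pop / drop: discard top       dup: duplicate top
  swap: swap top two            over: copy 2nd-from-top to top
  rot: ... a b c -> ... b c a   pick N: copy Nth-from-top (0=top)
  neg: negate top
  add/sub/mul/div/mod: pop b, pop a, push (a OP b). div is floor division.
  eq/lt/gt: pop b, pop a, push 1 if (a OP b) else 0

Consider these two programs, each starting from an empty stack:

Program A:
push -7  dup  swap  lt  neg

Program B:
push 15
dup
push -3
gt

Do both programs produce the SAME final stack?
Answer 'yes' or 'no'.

Answer: no

Derivation:
Program A trace:
  After 'push -7': [-7]
  After 'dup': [-7, -7]
  After 'swap': [-7, -7]
  After 'lt': [0]
  After 'neg': [0]
Program A final stack: [0]

Program B trace:
  After 'push 15': [15]
  After 'dup': [15, 15]
  After 'push -3': [15, 15, -3]
  After 'gt': [15, 1]
Program B final stack: [15, 1]
Same: no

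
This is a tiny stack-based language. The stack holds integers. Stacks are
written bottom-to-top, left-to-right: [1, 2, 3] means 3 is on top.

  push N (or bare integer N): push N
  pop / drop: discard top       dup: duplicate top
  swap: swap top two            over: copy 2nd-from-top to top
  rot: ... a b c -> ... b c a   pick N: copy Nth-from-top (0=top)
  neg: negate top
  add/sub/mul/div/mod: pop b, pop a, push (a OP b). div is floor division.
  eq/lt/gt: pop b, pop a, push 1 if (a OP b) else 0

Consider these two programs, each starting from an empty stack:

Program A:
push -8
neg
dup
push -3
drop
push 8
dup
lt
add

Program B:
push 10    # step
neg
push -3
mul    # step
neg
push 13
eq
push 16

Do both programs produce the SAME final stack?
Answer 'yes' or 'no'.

Program A trace:
  After 'push -8': [-8]
  After 'neg': [8]
  After 'dup': [8, 8]
  After 'push -3': [8, 8, -3]
  After 'drop': [8, 8]
  After 'push 8': [8, 8, 8]
  After 'dup': [8, 8, 8, 8]
  After 'lt': [8, 8, 0]
  After 'add': [8, 8]
Program A final stack: [8, 8]

Program B trace:
  After 'push 10': [10]
  After 'neg': [-10]
  After 'push -3': [-10, -3]
  After 'mul': [30]
  After 'neg': [-30]
  After 'push 13': [-30, 13]
  After 'eq': [0]
  After 'push 16': [0, 16]
Program B final stack: [0, 16]
Same: no

Answer: no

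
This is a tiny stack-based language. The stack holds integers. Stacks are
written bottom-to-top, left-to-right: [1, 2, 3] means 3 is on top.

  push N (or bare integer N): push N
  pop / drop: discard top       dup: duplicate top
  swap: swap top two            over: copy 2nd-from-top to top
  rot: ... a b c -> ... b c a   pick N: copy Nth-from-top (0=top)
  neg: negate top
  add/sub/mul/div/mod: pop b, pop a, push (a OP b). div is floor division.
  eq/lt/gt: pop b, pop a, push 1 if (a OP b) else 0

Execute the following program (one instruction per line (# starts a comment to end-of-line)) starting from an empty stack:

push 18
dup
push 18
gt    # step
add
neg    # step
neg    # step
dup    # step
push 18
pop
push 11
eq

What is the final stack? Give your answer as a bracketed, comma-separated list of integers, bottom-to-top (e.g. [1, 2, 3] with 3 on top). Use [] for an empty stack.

After 'push 18': [18]
After 'dup': [18, 18]
After 'push 18': [18, 18, 18]
After 'gt': [18, 0]
After 'add': [18]
After 'neg': [-18]
After 'neg': [18]
After 'dup': [18, 18]
After 'push 18': [18, 18, 18]
After 'pop': [18, 18]
After 'push 11': [18, 18, 11]
After 'eq': [18, 0]

Answer: [18, 0]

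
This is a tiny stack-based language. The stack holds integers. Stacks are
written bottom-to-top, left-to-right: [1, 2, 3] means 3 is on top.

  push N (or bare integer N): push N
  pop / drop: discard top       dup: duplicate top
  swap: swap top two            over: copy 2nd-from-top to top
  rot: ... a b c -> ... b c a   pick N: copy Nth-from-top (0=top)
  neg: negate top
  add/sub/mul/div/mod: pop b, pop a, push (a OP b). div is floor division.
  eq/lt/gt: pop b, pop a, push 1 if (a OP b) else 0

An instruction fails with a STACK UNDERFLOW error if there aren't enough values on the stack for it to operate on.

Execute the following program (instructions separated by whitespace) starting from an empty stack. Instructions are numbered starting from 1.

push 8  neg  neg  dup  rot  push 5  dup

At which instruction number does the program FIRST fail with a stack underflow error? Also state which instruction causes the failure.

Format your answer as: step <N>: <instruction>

Step 1 ('push 8'): stack = [8], depth = 1
Step 2 ('neg'): stack = [-8], depth = 1
Step 3 ('neg'): stack = [8], depth = 1
Step 4 ('dup'): stack = [8, 8], depth = 2
Step 5 ('rot'): needs 3 value(s) but depth is 2 — STACK UNDERFLOW

Answer: step 5: rot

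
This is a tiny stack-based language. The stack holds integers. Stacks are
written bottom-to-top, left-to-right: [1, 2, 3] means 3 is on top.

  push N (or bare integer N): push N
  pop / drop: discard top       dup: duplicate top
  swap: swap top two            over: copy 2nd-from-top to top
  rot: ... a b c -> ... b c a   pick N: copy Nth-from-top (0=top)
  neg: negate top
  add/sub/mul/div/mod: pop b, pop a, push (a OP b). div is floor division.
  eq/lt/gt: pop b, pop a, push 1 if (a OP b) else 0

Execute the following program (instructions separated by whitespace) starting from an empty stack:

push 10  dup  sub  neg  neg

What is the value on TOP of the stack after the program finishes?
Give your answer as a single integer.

After 'push 10': [10]
After 'dup': [10, 10]
After 'sub': [0]
After 'neg': [0]
After 'neg': [0]

Answer: 0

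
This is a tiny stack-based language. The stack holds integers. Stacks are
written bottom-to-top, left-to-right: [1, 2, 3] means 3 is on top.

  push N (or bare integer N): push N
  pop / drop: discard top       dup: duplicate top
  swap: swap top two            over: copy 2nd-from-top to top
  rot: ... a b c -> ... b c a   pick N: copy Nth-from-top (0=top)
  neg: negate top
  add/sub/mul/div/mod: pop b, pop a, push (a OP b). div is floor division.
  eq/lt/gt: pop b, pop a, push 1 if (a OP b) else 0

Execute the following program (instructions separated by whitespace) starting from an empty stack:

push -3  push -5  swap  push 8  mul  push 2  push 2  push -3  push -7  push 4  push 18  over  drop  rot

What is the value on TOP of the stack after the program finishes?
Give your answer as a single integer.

After 'push -3': [-3]
After 'push -5': [-3, -5]
After 'swap': [-5, -3]
After 'push 8': [-5, -3, 8]
After 'mul': [-5, -24]
After 'push 2': [-5, -24, 2]
After 'push 2': [-5, -24, 2, 2]
After 'push -3': [-5, -24, 2, 2, -3]
After 'push -7': [-5, -24, 2, 2, -3, -7]
After 'push 4': [-5, -24, 2, 2, -3, -7, 4]
After 'push 18': [-5, -24, 2, 2, -3, -7, 4, 18]
After 'over': [-5, -24, 2, 2, -3, -7, 4, 18, 4]
After 'drop': [-5, -24, 2, 2, -3, -7, 4, 18]
After 'rot': [-5, -24, 2, 2, -3, 4, 18, -7]

Answer: -7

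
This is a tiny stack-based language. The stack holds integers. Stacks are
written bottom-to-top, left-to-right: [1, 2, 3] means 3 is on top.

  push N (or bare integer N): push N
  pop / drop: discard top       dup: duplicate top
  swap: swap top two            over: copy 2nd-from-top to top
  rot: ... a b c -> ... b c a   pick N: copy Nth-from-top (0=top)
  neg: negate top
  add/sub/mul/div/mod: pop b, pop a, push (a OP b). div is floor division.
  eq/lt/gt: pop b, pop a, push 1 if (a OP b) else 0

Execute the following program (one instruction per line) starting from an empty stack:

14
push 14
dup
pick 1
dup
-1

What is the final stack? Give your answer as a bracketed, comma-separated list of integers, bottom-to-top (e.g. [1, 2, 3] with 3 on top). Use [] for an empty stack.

Answer: [14, 14, 14, 14, 14, -1]

Derivation:
After 'push 14': [14]
After 'push 14': [14, 14]
After 'dup': [14, 14, 14]
After 'pick 1': [14, 14, 14, 14]
After 'dup': [14, 14, 14, 14, 14]
After 'push -1': [14, 14, 14, 14, 14, -1]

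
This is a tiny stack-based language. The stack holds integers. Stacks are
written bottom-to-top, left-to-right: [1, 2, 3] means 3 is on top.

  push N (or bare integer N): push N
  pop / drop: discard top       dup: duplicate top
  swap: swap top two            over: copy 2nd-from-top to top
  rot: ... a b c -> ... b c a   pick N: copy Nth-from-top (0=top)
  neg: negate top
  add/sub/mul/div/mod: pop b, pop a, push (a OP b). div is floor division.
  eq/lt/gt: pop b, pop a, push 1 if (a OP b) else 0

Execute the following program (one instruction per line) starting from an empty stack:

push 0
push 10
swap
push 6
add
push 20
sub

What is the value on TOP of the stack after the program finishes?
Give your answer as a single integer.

Answer: -14

Derivation:
After 'push 0': [0]
After 'push 10': [0, 10]
After 'swap': [10, 0]
After 'push 6': [10, 0, 6]
After 'add': [10, 6]
After 'push 20': [10, 6, 20]
After 'sub': [10, -14]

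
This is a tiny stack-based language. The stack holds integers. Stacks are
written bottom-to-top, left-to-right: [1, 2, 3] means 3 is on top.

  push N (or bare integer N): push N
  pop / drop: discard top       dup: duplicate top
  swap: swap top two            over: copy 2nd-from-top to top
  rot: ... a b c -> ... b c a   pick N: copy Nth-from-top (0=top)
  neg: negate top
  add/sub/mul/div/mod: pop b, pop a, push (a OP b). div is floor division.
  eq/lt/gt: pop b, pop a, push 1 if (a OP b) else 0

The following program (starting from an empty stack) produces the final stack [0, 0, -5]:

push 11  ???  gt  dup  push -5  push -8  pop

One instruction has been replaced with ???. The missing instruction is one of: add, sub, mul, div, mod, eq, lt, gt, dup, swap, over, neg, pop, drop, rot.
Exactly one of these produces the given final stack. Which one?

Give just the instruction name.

Stack before ???: [11]
Stack after ???:  [11, 11]
The instruction that transforms [11] -> [11, 11] is: dup

Answer: dup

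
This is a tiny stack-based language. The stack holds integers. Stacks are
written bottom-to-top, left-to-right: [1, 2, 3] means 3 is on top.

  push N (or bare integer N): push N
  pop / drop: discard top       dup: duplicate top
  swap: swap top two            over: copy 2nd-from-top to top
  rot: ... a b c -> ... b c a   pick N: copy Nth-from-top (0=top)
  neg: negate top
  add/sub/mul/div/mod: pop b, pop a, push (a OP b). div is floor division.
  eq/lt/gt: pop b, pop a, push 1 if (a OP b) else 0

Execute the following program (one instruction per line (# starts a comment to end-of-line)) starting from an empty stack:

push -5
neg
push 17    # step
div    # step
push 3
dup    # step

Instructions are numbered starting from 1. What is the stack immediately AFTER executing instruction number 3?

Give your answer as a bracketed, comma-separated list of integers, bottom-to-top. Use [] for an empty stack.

Answer: [5, 17]

Derivation:
Step 1 ('push -5'): [-5]
Step 2 ('neg'): [5]
Step 3 ('push 17'): [5, 17]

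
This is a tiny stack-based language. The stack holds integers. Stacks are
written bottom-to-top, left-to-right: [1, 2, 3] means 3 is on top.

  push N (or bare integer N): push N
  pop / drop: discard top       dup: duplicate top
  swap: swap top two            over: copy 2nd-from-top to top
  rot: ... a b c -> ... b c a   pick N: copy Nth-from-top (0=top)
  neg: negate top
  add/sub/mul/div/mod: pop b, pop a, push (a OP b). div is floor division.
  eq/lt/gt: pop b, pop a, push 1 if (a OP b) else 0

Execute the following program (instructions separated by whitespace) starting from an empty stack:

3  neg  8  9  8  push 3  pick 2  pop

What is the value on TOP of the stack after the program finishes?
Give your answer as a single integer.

After 'push 3': [3]
After 'neg': [-3]
After 'push 8': [-3, 8]
After 'push 9': [-3, 8, 9]
After 'push 8': [-3, 8, 9, 8]
After 'push 3': [-3, 8, 9, 8, 3]
After 'pick 2': [-3, 8, 9, 8, 3, 9]
After 'pop': [-3, 8, 9, 8, 3]

Answer: 3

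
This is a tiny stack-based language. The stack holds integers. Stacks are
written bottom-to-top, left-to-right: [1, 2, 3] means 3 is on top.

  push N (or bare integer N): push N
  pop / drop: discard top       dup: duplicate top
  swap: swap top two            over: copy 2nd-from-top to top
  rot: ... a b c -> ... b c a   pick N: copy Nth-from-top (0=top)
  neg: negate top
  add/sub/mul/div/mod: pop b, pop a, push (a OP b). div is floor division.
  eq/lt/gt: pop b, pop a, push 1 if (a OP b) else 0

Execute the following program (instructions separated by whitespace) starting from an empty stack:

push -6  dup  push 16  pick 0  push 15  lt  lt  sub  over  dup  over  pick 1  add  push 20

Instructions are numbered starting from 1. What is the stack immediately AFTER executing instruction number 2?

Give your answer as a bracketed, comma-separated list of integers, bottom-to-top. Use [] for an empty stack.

Step 1 ('push -6'): [-6]
Step 2 ('dup'): [-6, -6]

Answer: [-6, -6]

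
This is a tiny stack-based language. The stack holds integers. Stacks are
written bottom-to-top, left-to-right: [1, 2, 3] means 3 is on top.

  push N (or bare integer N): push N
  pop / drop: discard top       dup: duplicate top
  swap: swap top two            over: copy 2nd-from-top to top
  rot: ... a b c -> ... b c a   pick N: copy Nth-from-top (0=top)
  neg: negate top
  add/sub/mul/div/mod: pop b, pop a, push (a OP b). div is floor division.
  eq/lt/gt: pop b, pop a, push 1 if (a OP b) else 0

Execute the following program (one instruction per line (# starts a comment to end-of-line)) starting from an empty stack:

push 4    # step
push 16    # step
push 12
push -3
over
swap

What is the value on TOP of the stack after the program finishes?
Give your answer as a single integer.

Answer: -3

Derivation:
After 'push 4': [4]
After 'push 16': [4, 16]
After 'push 12': [4, 16, 12]
After 'push -3': [4, 16, 12, -3]
After 'over': [4, 16, 12, -3, 12]
After 'swap': [4, 16, 12, 12, -3]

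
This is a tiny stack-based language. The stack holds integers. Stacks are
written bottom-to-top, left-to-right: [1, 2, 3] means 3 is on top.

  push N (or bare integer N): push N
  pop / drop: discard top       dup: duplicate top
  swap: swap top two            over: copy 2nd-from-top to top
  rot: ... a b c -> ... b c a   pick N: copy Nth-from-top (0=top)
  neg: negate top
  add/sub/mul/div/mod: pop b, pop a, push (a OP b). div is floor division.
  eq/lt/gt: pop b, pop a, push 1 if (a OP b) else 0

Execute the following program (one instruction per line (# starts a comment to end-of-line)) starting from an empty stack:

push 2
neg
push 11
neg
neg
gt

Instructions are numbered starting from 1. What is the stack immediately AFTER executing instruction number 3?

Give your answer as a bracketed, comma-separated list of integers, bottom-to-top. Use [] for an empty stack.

Answer: [-2, 11]

Derivation:
Step 1 ('push 2'): [2]
Step 2 ('neg'): [-2]
Step 3 ('push 11'): [-2, 11]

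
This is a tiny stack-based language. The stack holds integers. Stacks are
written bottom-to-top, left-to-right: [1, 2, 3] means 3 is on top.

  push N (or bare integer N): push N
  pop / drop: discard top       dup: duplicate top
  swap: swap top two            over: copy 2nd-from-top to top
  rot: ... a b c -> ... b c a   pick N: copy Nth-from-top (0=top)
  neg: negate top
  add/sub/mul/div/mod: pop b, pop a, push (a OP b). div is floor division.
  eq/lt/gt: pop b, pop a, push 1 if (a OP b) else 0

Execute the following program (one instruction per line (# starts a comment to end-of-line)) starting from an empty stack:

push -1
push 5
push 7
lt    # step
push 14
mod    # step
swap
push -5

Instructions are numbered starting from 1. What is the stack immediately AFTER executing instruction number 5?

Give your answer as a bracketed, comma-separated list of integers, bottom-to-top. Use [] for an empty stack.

Answer: [-1, 1, 14]

Derivation:
Step 1 ('push -1'): [-1]
Step 2 ('push 5'): [-1, 5]
Step 3 ('push 7'): [-1, 5, 7]
Step 4 ('lt'): [-1, 1]
Step 5 ('push 14'): [-1, 1, 14]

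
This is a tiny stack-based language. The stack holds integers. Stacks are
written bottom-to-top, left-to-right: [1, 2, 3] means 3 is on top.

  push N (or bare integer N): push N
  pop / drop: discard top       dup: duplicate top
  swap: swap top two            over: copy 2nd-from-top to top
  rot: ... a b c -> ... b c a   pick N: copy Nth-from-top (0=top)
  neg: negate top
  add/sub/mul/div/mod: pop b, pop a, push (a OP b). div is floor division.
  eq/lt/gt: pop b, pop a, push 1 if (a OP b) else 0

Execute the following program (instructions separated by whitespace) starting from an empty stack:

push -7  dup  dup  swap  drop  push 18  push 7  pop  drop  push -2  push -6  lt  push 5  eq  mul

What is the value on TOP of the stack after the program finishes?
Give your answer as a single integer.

After 'push -7': [-7]
After 'dup': [-7, -7]
After 'dup': [-7, -7, -7]
After 'swap': [-7, -7, -7]
After 'drop': [-7, -7]
After 'push 18': [-7, -7, 18]
After 'push 7': [-7, -7, 18, 7]
After 'pop': [-7, -7, 18]
After 'drop': [-7, -7]
After 'push -2': [-7, -7, -2]
After 'push -6': [-7, -7, -2, -6]
After 'lt': [-7, -7, 0]
After 'push 5': [-7, -7, 0, 5]
After 'eq': [-7, -7, 0]
After 'mul': [-7, 0]

Answer: 0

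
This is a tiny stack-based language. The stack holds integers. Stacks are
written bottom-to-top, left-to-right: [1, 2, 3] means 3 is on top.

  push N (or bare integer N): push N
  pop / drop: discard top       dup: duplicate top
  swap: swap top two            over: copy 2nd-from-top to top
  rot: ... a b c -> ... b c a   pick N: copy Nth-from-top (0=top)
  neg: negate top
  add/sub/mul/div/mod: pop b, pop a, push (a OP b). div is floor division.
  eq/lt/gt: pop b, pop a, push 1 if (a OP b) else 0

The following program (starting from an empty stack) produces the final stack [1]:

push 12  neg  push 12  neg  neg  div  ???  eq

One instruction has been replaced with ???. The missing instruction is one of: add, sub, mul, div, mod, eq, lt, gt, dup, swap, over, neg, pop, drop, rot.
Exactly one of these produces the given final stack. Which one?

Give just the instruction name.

Answer: dup

Derivation:
Stack before ???: [-1]
Stack after ???:  [-1, -1]
The instruction that transforms [-1] -> [-1, -1] is: dup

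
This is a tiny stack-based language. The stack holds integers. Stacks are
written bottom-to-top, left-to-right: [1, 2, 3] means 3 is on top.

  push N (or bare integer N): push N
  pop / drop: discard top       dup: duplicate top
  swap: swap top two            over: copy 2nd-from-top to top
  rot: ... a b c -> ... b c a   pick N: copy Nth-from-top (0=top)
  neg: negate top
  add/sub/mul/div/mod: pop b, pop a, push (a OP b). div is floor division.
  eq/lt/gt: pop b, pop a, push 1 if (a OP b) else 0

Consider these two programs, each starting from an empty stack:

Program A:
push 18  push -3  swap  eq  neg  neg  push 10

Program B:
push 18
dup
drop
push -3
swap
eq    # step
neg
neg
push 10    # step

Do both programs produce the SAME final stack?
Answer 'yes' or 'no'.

Program A trace:
  After 'push 18': [18]
  After 'push -3': [18, -3]
  After 'swap': [-3, 18]
  After 'eq': [0]
  After 'neg': [0]
  After 'neg': [0]
  After 'push 10': [0, 10]
Program A final stack: [0, 10]

Program B trace:
  After 'push 18': [18]
  After 'dup': [18, 18]
  After 'drop': [18]
  After 'push -3': [18, -3]
  After 'swap': [-3, 18]
  After 'eq': [0]
  After 'neg': [0]
  After 'neg': [0]
  After 'push 10': [0, 10]
Program B final stack: [0, 10]
Same: yes

Answer: yes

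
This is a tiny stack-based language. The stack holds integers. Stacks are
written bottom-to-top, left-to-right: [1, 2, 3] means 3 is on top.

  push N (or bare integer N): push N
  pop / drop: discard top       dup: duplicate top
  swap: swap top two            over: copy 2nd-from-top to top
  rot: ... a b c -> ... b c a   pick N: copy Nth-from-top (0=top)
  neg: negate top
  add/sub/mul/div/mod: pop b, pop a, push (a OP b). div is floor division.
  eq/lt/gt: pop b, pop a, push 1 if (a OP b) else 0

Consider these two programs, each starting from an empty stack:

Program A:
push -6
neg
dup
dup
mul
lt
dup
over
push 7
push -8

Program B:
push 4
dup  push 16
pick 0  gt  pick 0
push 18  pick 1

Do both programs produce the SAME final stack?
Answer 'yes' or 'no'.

Program A trace:
  After 'push -6': [-6]
  After 'neg': [6]
  After 'dup': [6, 6]
  After 'dup': [6, 6, 6]
  After 'mul': [6, 36]
  After 'lt': [1]
  After 'dup': [1, 1]
  After 'over': [1, 1, 1]
  After 'push 7': [1, 1, 1, 7]
  After 'push -8': [1, 1, 1, 7, -8]
Program A final stack: [1, 1, 1, 7, -8]

Program B trace:
  After 'push 4': [4]
  After 'dup': [4, 4]
  After 'push 16': [4, 4, 16]
  After 'pick 0': [4, 4, 16, 16]
  After 'gt': [4, 4, 0]
  After 'pick 0': [4, 4, 0, 0]
  After 'push 18': [4, 4, 0, 0, 18]
  After 'pick 1': [4, 4, 0, 0, 18, 0]
Program B final stack: [4, 4, 0, 0, 18, 0]
Same: no

Answer: no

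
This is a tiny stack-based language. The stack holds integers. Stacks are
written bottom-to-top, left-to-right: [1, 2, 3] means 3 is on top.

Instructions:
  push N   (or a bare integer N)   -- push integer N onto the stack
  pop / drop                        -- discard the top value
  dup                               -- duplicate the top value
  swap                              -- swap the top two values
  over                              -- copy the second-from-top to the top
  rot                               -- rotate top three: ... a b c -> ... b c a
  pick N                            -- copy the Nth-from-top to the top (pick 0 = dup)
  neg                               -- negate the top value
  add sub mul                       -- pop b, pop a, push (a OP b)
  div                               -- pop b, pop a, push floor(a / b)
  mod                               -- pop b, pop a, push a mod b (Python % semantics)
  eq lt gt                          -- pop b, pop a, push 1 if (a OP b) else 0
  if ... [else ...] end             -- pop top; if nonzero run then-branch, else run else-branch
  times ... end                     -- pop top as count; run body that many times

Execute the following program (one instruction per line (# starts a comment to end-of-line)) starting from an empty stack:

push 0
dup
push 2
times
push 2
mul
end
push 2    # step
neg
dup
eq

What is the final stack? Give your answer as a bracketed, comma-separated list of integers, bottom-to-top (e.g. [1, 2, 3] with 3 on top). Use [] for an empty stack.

After 'push 0': [0]
After 'dup': [0, 0]
After 'push 2': [0, 0, 2]
After 'times': [0, 0]
After 'push 2': [0, 0, 2]
After 'mul': [0, 0]
After 'push 2': [0, 0, 2]
After 'mul': [0, 0]
After 'push 2': [0, 0, 2]
After 'neg': [0, 0, -2]
After 'dup': [0, 0, -2, -2]
After 'eq': [0, 0, 1]

Answer: [0, 0, 1]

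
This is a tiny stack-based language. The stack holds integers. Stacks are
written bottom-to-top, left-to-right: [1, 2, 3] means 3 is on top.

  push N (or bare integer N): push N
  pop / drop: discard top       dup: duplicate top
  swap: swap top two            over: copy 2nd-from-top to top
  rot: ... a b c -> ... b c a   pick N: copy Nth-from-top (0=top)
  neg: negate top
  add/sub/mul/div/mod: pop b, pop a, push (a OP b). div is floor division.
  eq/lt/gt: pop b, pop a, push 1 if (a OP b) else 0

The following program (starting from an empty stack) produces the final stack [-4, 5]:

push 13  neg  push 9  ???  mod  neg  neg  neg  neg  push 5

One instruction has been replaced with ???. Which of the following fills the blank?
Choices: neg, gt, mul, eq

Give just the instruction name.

Answer: neg

Derivation:
Stack before ???: [-13, 9]
Stack after ???:  [-13, -9]
Checking each choice:
  neg: MATCH
  gt: stack underflow (need 2, have 1)
  mul: stack underflow (need 2, have 1)
  eq: stack underflow (need 2, have 1)


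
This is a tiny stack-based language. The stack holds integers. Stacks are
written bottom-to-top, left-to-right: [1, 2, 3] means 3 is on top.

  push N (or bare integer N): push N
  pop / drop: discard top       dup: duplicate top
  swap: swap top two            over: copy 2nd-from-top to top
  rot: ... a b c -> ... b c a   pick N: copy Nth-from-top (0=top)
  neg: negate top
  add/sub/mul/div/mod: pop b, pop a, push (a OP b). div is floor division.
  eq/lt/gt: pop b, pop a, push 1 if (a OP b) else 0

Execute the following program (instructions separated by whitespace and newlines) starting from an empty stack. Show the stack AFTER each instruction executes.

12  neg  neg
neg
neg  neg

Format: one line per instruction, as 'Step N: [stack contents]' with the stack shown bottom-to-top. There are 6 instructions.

Step 1: [12]
Step 2: [-12]
Step 3: [12]
Step 4: [-12]
Step 5: [12]
Step 6: [-12]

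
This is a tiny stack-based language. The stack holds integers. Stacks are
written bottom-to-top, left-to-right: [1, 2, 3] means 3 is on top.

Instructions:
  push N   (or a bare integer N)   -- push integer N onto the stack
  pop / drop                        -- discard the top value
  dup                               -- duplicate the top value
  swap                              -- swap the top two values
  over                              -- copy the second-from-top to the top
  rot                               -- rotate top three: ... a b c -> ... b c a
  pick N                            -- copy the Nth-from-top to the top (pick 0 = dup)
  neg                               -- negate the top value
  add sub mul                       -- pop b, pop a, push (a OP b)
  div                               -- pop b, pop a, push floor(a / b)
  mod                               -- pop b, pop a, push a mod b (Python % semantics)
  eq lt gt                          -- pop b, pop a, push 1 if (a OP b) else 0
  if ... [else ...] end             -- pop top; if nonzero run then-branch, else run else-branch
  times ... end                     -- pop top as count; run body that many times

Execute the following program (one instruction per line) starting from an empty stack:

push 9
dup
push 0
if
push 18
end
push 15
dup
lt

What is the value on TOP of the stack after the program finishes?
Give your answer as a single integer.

Answer: 0

Derivation:
After 'push 9': [9]
After 'dup': [9, 9]
After 'push 0': [9, 9, 0]
After 'if': [9, 9]
After 'push 15': [9, 9, 15]
After 'dup': [9, 9, 15, 15]
After 'lt': [9, 9, 0]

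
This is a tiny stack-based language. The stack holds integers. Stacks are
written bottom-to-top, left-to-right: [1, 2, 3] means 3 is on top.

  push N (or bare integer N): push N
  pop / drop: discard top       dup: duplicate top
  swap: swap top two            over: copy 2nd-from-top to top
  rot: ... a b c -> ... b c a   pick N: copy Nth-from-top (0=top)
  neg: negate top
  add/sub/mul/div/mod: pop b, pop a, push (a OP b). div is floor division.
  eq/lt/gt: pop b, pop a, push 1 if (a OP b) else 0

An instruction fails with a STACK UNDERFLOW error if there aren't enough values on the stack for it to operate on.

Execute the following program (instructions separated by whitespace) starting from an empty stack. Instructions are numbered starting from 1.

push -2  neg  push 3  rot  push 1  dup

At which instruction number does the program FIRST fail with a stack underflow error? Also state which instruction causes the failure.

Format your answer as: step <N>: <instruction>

Step 1 ('push -2'): stack = [-2], depth = 1
Step 2 ('neg'): stack = [2], depth = 1
Step 3 ('push 3'): stack = [2, 3], depth = 2
Step 4 ('rot'): needs 3 value(s) but depth is 2 — STACK UNDERFLOW

Answer: step 4: rot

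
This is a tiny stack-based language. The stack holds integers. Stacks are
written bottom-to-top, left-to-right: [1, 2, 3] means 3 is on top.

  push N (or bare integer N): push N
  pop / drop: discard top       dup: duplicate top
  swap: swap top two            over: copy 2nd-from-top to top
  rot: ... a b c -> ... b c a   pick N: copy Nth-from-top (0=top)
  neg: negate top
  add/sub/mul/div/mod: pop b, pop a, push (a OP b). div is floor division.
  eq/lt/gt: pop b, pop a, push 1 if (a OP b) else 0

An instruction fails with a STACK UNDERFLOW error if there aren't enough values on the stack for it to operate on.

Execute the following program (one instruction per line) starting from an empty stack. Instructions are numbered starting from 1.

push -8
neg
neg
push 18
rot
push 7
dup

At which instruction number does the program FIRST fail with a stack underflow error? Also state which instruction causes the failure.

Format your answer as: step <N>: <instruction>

Step 1 ('push -8'): stack = [-8], depth = 1
Step 2 ('neg'): stack = [8], depth = 1
Step 3 ('neg'): stack = [-8], depth = 1
Step 4 ('push 18'): stack = [-8, 18], depth = 2
Step 5 ('rot'): needs 3 value(s) but depth is 2 — STACK UNDERFLOW

Answer: step 5: rot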